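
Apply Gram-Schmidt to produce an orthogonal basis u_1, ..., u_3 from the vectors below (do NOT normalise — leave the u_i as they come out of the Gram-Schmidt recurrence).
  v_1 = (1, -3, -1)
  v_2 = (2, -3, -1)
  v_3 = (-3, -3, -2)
Orthogonal basis:
  u_1 = (1, -3, -1)
  u_2 = (10/11, 3/11, 1/11)
  u_3 = (0, 3/10, -9/10)

Apply the Gram-Schmidt recurrence
  u_1 = v_1
  u_i = v_i − Σ_{j<i} ((v_i · u_j) / (u_j · u_j)) · u_j.

Step by step this gives:
  u_1 = (1, -3, -1)
  u_2 = (10/11, 3/11, 1/11)
  u_3 = (0, 3/10, -9/10)

Orthogonality check:
  u_2 · u_1 = 0 (should be 0)
  u_3 · u_1 = 0 (should be 0)
  u_3 · u_2 = 0 (should be 0)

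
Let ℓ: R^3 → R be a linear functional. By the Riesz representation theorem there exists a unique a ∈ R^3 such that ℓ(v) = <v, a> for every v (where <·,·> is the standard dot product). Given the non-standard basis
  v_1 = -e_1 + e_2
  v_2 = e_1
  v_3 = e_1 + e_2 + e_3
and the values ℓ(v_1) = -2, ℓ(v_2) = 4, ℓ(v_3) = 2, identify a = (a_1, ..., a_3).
a = (4, 2, -4)

Write a = (a_1, ..., a_3) in the standard basis. For each basis vector v_i, ℓ(v_i) = <v_i, a> is a linear equation in the a_j's. Collect the n equations into a matrix system V a = ℓ, where row i of V is v_i (expressed in the standard basis). Since V is invertible (lower-triangular with 1s on the diagonal, up to permutation), solve by back-substitution:
  V =
[[-1, 1, 0],
 [1, 0, 0],
 [1, 1, 1]]
  V a = (-2, 4, 2)
Solving gives a = (4, 2, -4).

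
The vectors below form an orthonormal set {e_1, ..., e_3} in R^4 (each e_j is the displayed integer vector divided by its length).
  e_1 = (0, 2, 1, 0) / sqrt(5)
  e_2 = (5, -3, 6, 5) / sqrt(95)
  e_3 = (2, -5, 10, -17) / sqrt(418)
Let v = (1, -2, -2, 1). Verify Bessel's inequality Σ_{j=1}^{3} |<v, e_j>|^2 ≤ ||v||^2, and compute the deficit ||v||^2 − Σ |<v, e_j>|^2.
Σ |<v, e_j>|^2 = 195/22; ||v||^2 = 10; deficit = 25/22

Write each e_j = u_j / sqrt(<u_j, u_j>) where u_j is the displayed integer vector. Then <v, e_j> = <v, u_j> / sqrt(<u_j, u_j>), so |<v, e_j>|^2 = <v, u_j>^2 / <u_j, u_j>.
Coefficients: <v, e_1> = -6/sqrt(5), <v, e_2> = 4/sqrt(95), <v, e_3> = -25/sqrt(418).
Square and sum: Σ |<v, e_j>|^2 = 195/22.
Compute ||v||^2 = v·v = 10.
Deficit = 10 − 195/22 = 25/22 ≥ 0, confirming Bessel's inequality. (The deficit equals ||v − Σ <v,e_j> e_j||^2, the squared distance from v to span{e_j}.)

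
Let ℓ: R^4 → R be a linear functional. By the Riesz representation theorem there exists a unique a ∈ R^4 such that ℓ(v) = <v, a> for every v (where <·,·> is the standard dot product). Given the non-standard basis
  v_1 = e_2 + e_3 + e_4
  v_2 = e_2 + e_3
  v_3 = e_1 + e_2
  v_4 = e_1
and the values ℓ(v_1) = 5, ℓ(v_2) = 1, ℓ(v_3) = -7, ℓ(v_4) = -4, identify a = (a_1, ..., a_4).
a = (-4, -3, 4, 4)

Write a = (a_1, ..., a_4) in the standard basis. For each basis vector v_i, ℓ(v_i) = <v_i, a> is a linear equation in the a_j's. Collect the n equations into a matrix system V a = ℓ, where row i of V is v_i (expressed in the standard basis). Since V is invertible (lower-triangular with 1s on the diagonal, up to permutation), solve by back-substitution:
  V =
[[0, 1, 1, 1],
 [0, 1, 1, 0],
 [1, 1, 0, 0],
 [1, 0, 0, 0]]
  V a = (5, 1, -7, -4)
Solving gives a = (-4, -3, 4, 4).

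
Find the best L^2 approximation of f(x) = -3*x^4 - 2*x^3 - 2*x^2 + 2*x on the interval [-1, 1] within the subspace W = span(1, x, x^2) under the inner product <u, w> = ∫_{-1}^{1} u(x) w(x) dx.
g(x) = -32*x^2/7 + 4*x/5 + 9/35

The best approximation g ∈ W is the orthogonal projection of f onto W. Writing g = a_0 + a_1 x + a_2 x^2, the coefficients solve the normal equations G · a = b where
  G_{ij} = <φ_i, φ_j> and b_i = <f, φ_i>, with φ_0 = 1, φ_1 = x, φ_2 = x^2.
G =
  [2, 0, 2/3]
  [0, 2/3, 0]
  [2/3, 0, 2/5],
b = (-38/15, 8/15, -58/35).
Solving gives a_0 = 9/35, a_1 = 4/5, a_2 = -32/7, so
  g(x) = -32*x^2/7 + 4*x/5 + 9/35.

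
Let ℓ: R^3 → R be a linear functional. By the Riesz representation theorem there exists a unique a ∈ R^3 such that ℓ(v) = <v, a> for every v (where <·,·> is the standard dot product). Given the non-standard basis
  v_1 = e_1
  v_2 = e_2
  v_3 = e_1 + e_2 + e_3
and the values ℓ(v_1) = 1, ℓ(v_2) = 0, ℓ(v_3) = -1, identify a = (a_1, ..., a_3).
a = (1, 0, -2)

Write a = (a_1, ..., a_3) in the standard basis. For each basis vector v_i, ℓ(v_i) = <v_i, a> is a linear equation in the a_j's. Collect the n equations into a matrix system V a = ℓ, where row i of V is v_i (expressed in the standard basis). Since V is invertible (lower-triangular with 1s on the diagonal, up to permutation), solve by back-substitution:
  V =
[[1, 0, 0],
 [0, 1, 0],
 [1, 1, 1]]
  V a = (1, 0, -1)
Solving gives a = (1, 0, -2).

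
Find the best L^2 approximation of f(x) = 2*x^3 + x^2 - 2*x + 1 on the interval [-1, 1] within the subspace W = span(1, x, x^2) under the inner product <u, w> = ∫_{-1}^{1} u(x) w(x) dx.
g(x) = x^2 - 4*x/5 + 1

The best approximation g ∈ W is the orthogonal projection of f onto W. Writing g = a_0 + a_1 x + a_2 x^2, the coefficients solve the normal equations G · a = b where
  G_{ij} = <φ_i, φ_j> and b_i = <f, φ_i>, with φ_0 = 1, φ_1 = x, φ_2 = x^2.
G =
  [2, 0, 2/3]
  [0, 2/3, 0]
  [2/3, 0, 2/5],
b = (8/3, -8/15, 16/15).
Solving gives a_0 = 1, a_1 = -4/5, a_2 = 1, so
  g(x) = x^2 - 4*x/5 + 1.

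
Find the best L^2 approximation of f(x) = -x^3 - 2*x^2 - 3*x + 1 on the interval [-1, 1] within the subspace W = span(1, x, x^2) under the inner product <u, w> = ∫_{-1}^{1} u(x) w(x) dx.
g(x) = -2*x^2 - 18*x/5 + 1

The best approximation g ∈ W is the orthogonal projection of f onto W. Writing g = a_0 + a_1 x + a_2 x^2, the coefficients solve the normal equations G · a = b where
  G_{ij} = <φ_i, φ_j> and b_i = <f, φ_i>, with φ_0 = 1, φ_1 = x, φ_2 = x^2.
G =
  [2, 0, 2/3]
  [0, 2/3, 0]
  [2/3, 0, 2/5],
b = (2/3, -12/5, -2/15).
Solving gives a_0 = 1, a_1 = -18/5, a_2 = -2, so
  g(x) = -2*x^2 - 18*x/5 + 1.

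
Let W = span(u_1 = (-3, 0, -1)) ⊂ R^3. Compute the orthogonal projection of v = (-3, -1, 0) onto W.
proj_W(v) = (-27/10, 0, -9/10)

Set up U = [u_1 | ... | u_1] ∈ R^(3×1). The projector onto W = col(U) is P = U (U^T U)^(-1) U^T.
Compute U^T U =
  [10],
and U^T v = (9).
Solve U^T U · c = U^T v for the coefficients: c = (9/10). The projection is proj_W(v) = U c.
Check: (v - proj_W(v)) · u_1 = 0  (should be 0).
Result: proj_W(v) = (-27/10, 0, -9/10).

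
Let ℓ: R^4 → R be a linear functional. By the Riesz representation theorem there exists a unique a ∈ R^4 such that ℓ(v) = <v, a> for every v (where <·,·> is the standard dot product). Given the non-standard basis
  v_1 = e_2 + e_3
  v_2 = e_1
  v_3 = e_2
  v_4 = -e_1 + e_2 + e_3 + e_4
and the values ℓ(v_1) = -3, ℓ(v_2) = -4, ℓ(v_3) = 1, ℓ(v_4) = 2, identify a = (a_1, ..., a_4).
a = (-4, 1, -4, 1)

Write a = (a_1, ..., a_4) in the standard basis. For each basis vector v_i, ℓ(v_i) = <v_i, a> is a linear equation in the a_j's. Collect the n equations into a matrix system V a = ℓ, where row i of V is v_i (expressed in the standard basis). Since V is invertible (lower-triangular with 1s on the diagonal, up to permutation), solve by back-substitution:
  V =
[[0, 1, 1, 0],
 [1, 0, 0, 0],
 [0, 1, 0, 0],
 [-1, 1, 1, 1]]
  V a = (-3, -4, 1, 2)
Solving gives a = (-4, 1, -4, 1).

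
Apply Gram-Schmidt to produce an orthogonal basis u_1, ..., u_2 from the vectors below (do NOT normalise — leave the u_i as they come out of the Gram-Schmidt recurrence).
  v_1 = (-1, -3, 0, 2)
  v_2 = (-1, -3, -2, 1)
Orthogonal basis:
  u_1 = (-1, -3, 0, 2)
  u_2 = (-1/7, -3/7, -2, -5/7)

Apply the Gram-Schmidt recurrence
  u_1 = v_1
  u_i = v_i − Σ_{j<i} ((v_i · u_j) / (u_j · u_j)) · u_j.

Step by step this gives:
  u_1 = (-1, -3, 0, 2)
  u_2 = (-1/7, -3/7, -2, -5/7)

Orthogonality check:
  u_2 · u_1 = 0 (should be 0)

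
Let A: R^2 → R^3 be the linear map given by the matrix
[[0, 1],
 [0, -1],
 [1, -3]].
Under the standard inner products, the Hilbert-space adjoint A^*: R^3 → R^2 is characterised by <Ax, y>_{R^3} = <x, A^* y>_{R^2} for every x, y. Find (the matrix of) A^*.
A^* = A^T =
[[0, 0, 1],
 [1, -1, -3]]

For real matrices with standard dot products, the defining identity <Ax, y> = <x, A^* y> gives (Ax)^T y = x^T (A^*) y, i.e. x^T A^T y = x^T (A^*) y. Since this holds for all x, y, we must have A^* = A^T. Therefore
A^* =
[[0, 0, 1],
 [1, -1, -3]].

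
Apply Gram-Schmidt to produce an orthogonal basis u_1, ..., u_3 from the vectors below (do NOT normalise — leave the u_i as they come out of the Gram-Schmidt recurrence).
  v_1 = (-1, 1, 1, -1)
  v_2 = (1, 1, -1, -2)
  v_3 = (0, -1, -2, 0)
Orthogonal basis:
  u_1 = (-1, 1, 1, -1)
  u_2 = (5/4, 3/4, -5/4, -7/4)
  u_3 = (-29/27, -4/9, -25/27, -8/27)

Apply the Gram-Schmidt recurrence
  u_1 = v_1
  u_i = v_i − Σ_{j<i} ((v_i · u_j) / (u_j · u_j)) · u_j.

Step by step this gives:
  u_1 = (-1, 1, 1, -1)
  u_2 = (5/4, 3/4, -5/4, -7/4)
  u_3 = (-29/27, -4/9, -25/27, -8/27)

Orthogonality check:
  u_2 · u_1 = 0 (should be 0)
  u_3 · u_1 = 0 (should be 0)
  u_3 · u_2 = 0 (should be 0)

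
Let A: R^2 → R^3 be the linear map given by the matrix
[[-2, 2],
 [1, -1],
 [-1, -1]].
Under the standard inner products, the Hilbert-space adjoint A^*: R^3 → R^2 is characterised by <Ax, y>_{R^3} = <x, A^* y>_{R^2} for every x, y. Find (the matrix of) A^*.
A^* = A^T =
[[-2, 1, -1],
 [2, -1, -1]]

For real matrices with standard dot products, the defining identity <Ax, y> = <x, A^* y> gives (Ax)^T y = x^T (A^*) y, i.e. x^T A^T y = x^T (A^*) y. Since this holds for all x, y, we must have A^* = A^T. Therefore
A^* =
[[-2, 1, -1],
 [2, -1, -1]].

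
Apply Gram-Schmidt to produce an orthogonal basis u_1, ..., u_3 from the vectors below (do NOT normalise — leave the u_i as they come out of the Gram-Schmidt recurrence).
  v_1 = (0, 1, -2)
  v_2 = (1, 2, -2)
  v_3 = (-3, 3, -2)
Orthogonal basis:
  u_1 = (0, 1, -2)
  u_2 = (1, 4/5, 2/5)
  u_3 = (-20/9, 20/9, 10/9)

Apply the Gram-Schmidt recurrence
  u_1 = v_1
  u_i = v_i − Σ_{j<i} ((v_i · u_j) / (u_j · u_j)) · u_j.

Step by step this gives:
  u_1 = (0, 1, -2)
  u_2 = (1, 4/5, 2/5)
  u_3 = (-20/9, 20/9, 10/9)

Orthogonality check:
  u_2 · u_1 = 0 (should be 0)
  u_3 · u_1 = 0 (should be 0)
  u_3 · u_2 = 0 (should be 0)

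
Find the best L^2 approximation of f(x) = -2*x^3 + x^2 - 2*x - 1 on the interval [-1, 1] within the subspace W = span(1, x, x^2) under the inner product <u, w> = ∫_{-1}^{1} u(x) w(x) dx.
g(x) = x^2 - 16*x/5 - 1

The best approximation g ∈ W is the orthogonal projection of f onto W. Writing g = a_0 + a_1 x + a_2 x^2, the coefficients solve the normal equations G · a = b where
  G_{ij} = <φ_i, φ_j> and b_i = <f, φ_i>, with φ_0 = 1, φ_1 = x, φ_2 = x^2.
G =
  [2, 0, 2/3]
  [0, 2/3, 0]
  [2/3, 0, 2/5],
b = (-4/3, -32/15, -4/15).
Solving gives a_0 = -1, a_1 = -16/5, a_2 = 1, so
  g(x) = x^2 - 16*x/5 - 1.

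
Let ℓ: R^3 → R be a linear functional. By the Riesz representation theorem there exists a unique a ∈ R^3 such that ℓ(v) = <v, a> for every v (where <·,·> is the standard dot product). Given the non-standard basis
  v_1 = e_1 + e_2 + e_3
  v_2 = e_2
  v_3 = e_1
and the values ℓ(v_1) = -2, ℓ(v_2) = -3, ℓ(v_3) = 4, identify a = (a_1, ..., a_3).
a = (4, -3, -3)

Write a = (a_1, ..., a_3) in the standard basis. For each basis vector v_i, ℓ(v_i) = <v_i, a> is a linear equation in the a_j's. Collect the n equations into a matrix system V a = ℓ, where row i of V is v_i (expressed in the standard basis). Since V is invertible (lower-triangular with 1s on the diagonal, up to permutation), solve by back-substitution:
  V =
[[1, 1, 1],
 [0, 1, 0],
 [1, 0, 0]]
  V a = (-2, -3, 4)
Solving gives a = (4, -3, -3).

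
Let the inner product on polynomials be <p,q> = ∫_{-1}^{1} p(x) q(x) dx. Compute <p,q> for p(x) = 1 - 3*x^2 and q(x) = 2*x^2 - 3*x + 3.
<p,q> = -16/15

Expand the product: p(x)·q(x) = -6*x^4 + 9*x^3 - 7*x^2 - 3*x + 3.
∫_{-1}^{1} of each monomial x^k gives [2/(k+1) if k even, 0 if k odd]. Integrating term-by-term (or equivalently evaluating the antiderivative F(x) = -6*x^5/5 + 9*x^4/4 - 7*x^3/3 - 3*x^2/2 + 3*x at the endpoints):
  F(1) − F(−1) = 13/60 − (77/60) = -16/15.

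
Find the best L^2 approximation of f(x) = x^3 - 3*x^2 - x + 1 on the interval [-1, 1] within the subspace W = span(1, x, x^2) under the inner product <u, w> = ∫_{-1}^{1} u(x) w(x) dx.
g(x) = -3*x^2 - 2*x/5 + 1

The best approximation g ∈ W is the orthogonal projection of f onto W. Writing g = a_0 + a_1 x + a_2 x^2, the coefficients solve the normal equations G · a = b where
  G_{ij} = <φ_i, φ_j> and b_i = <f, φ_i>, with φ_0 = 1, φ_1 = x, φ_2 = x^2.
G =
  [2, 0, 2/3]
  [0, 2/3, 0]
  [2/3, 0, 2/5],
b = (0, -4/15, -8/15).
Solving gives a_0 = 1, a_1 = -2/5, a_2 = -3, so
  g(x) = -3*x^2 - 2*x/5 + 1.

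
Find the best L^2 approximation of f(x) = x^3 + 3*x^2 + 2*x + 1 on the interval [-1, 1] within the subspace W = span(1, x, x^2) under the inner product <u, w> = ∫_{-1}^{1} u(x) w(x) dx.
g(x) = 3*x^2 + 13*x/5 + 1

The best approximation g ∈ W is the orthogonal projection of f onto W. Writing g = a_0 + a_1 x + a_2 x^2, the coefficients solve the normal equations G · a = b where
  G_{ij} = <φ_i, φ_j> and b_i = <f, φ_i>, with φ_0 = 1, φ_1 = x, φ_2 = x^2.
G =
  [2, 0, 2/3]
  [0, 2/3, 0]
  [2/3, 0, 2/5],
b = (4, 26/15, 28/15).
Solving gives a_0 = 1, a_1 = 13/5, a_2 = 3, so
  g(x) = 3*x^2 + 13*x/5 + 1.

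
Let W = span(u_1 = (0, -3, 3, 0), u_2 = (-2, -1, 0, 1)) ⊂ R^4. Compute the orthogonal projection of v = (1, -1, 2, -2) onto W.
proj_W(v) = (18/11, -12/11, 21/11, -9/11)

Set up U = [u_1 | ... | u_2] ∈ R^(4×2). The projector onto W = col(U) is P = U (U^T U)^(-1) U^T.
Compute U^T U =
  [18, 3]
  [3, 6],
and U^T v = (9, -3).
Solve U^T U · c = U^T v for the coefficients: c = (7/11, -9/11). The projection is proj_W(v) = U c.
Check: (v - proj_W(v)) · u_1 = 0  (should be 0).
Check: (v - proj_W(v)) · u_2 = 0  (should be 0).
Result: proj_W(v) = (18/11, -12/11, 21/11, -9/11).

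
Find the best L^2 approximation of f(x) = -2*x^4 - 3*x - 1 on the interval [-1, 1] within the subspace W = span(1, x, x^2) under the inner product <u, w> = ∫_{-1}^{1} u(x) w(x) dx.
g(x) = -12*x^2/7 - 3*x - 29/35

The best approximation g ∈ W is the orthogonal projection of f onto W. Writing g = a_0 + a_1 x + a_2 x^2, the coefficients solve the normal equations G · a = b where
  G_{ij} = <φ_i, φ_j> and b_i = <f, φ_i>, with φ_0 = 1, φ_1 = x, φ_2 = x^2.
G =
  [2, 0, 2/3]
  [0, 2/3, 0]
  [2/3, 0, 2/5],
b = (-14/5, -2, -26/21).
Solving gives a_0 = -29/35, a_1 = -3, a_2 = -12/7, so
  g(x) = -12*x^2/7 - 3*x - 29/35.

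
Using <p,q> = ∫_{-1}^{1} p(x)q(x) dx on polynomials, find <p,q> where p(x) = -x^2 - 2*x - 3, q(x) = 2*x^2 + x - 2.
<p,q> = 36/5

Expand the product: p(x)·q(x) = -2*x^4 - 5*x^3 - 6*x^2 + x + 6.
∫_{-1}^{1} of each monomial x^k gives [2/(k+1) if k even, 0 if k odd]. Integrating term-by-term (or equivalently evaluating the antiderivative F(x) = -2*x^5/5 - 5*x^4/4 - 2*x^3 + x^2/2 + 6*x at the endpoints):
  F(1) − F(−1) = 57/20 − (-87/20) = 36/5.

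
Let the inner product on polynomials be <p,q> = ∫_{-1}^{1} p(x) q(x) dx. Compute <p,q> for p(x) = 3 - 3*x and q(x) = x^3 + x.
<p,q> = -16/5

Expand the product: p(x)·q(x) = -3*x^4 + 3*x^3 - 3*x^2 + 3*x.
∫_{-1}^{1} of each monomial x^k gives [2/(k+1) if k even, 0 if k odd]. Integrating term-by-term (or equivalently evaluating the antiderivative F(x) = -3*x^5/5 + 3*x^4/4 - x^3 + 3*x^2/2 at the endpoints):
  F(1) − F(−1) = 13/20 − (77/20) = -16/5.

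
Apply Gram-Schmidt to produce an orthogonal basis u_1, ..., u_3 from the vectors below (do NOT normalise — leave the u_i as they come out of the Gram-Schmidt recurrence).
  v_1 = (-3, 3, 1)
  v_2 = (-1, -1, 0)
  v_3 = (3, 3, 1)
Orthogonal basis:
  u_1 = (-3, 3, 1)
  u_2 = (-1, -1, 0)
  u_3 = (3/19, -3/19, 18/19)

Apply the Gram-Schmidt recurrence
  u_1 = v_1
  u_i = v_i − Σ_{j<i} ((v_i · u_j) / (u_j · u_j)) · u_j.

Step by step this gives:
  u_1 = (-3, 3, 1)
  u_2 = (-1, -1, 0)
  u_3 = (3/19, -3/19, 18/19)

Orthogonality check:
  u_2 · u_1 = 0 (should be 0)
  u_3 · u_1 = 0 (should be 0)
  u_3 · u_2 = 0 (should be 0)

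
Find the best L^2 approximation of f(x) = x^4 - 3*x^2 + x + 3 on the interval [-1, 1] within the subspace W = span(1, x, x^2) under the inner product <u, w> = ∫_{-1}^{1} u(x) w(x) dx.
g(x) = -15*x^2/7 + x + 102/35

The best approximation g ∈ W is the orthogonal projection of f onto W. Writing g = a_0 + a_1 x + a_2 x^2, the coefficients solve the normal equations G · a = b where
  G_{ij} = <φ_i, φ_j> and b_i = <f, φ_i>, with φ_0 = 1, φ_1 = x, φ_2 = x^2.
G =
  [2, 0, 2/3]
  [0, 2/3, 0]
  [2/3, 0, 2/5],
b = (22/5, 2/3, 38/35).
Solving gives a_0 = 102/35, a_1 = 1, a_2 = -15/7, so
  g(x) = -15*x^2/7 + x + 102/35.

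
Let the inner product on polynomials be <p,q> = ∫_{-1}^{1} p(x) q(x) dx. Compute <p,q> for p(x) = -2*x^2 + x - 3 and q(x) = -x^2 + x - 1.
<p,q> = 54/5

Expand the product: p(x)·q(x) = 2*x^4 - 3*x^3 + 6*x^2 - 4*x + 3.
∫_{-1}^{1} of each monomial x^k gives [2/(k+1) if k even, 0 if k odd]. Integrating term-by-term (or equivalently evaluating the antiderivative F(x) = 2*x^5/5 - 3*x^4/4 + 2*x^3 - 2*x^2 + 3*x at the endpoints):
  F(1) − F(−1) = 53/20 − (-163/20) = 54/5.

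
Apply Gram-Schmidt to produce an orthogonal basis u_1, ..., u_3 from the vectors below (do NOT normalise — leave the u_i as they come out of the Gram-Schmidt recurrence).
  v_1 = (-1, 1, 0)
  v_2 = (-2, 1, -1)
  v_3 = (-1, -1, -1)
Orthogonal basis:
  u_1 = (-1, 1, 0)
  u_2 = (-1/2, -1/2, -1)
  u_3 = (-1/3, -1/3, 1/3)

Apply the Gram-Schmidt recurrence
  u_1 = v_1
  u_i = v_i − Σ_{j<i} ((v_i · u_j) / (u_j · u_j)) · u_j.

Step by step this gives:
  u_1 = (-1, 1, 0)
  u_2 = (-1/2, -1/2, -1)
  u_3 = (-1/3, -1/3, 1/3)

Orthogonality check:
  u_2 · u_1 = 0 (should be 0)
  u_3 · u_1 = 0 (should be 0)
  u_3 · u_2 = 0 (should be 0)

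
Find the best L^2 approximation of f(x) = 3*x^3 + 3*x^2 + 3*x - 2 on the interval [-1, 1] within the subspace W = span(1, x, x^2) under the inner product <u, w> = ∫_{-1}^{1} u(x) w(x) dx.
g(x) = 3*x^2 + 24*x/5 - 2

The best approximation g ∈ W is the orthogonal projection of f onto W. Writing g = a_0 + a_1 x + a_2 x^2, the coefficients solve the normal equations G · a = b where
  G_{ij} = <φ_i, φ_j> and b_i = <f, φ_i>, with φ_0 = 1, φ_1 = x, φ_2 = x^2.
G =
  [2, 0, 2/3]
  [0, 2/3, 0]
  [2/3, 0, 2/5],
b = (-2, 16/5, -2/15).
Solving gives a_0 = -2, a_1 = 24/5, a_2 = 3, so
  g(x) = 3*x^2 + 24*x/5 - 2.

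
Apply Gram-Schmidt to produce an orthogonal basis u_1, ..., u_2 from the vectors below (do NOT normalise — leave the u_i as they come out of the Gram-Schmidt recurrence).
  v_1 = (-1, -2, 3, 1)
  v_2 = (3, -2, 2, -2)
Orthogonal basis:
  u_1 = (-1, -2, 3, 1)
  u_2 = (10/3, -4/3, 1, -7/3)

Apply the Gram-Schmidt recurrence
  u_1 = v_1
  u_i = v_i − Σ_{j<i} ((v_i · u_j) / (u_j · u_j)) · u_j.

Step by step this gives:
  u_1 = (-1, -2, 3, 1)
  u_2 = (10/3, -4/3, 1, -7/3)

Orthogonality check:
  u_2 · u_1 = 0 (should be 0)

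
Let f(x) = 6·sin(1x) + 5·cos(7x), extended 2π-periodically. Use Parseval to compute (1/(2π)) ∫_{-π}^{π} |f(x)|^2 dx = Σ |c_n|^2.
Σ |c_n|^2 = 61/2

Expand |f|^2 and use orthogonality of {sin(nx), cos(mx)} on [-π, π]:
  ∫_{-π}^{π} sin(nx)^2 dx = π, ∫ cos(mx)^2 dx = π, and cross terms integrate to 0.
So ∫_{-π}^{π} f(x)^2 dx = 6^2 · π + 5^2 · π = (36 + 25)π.
Divide by 2π: (36 + 25)/2 = 61/2.
By Parseval, this equals Σ |c_n|^2.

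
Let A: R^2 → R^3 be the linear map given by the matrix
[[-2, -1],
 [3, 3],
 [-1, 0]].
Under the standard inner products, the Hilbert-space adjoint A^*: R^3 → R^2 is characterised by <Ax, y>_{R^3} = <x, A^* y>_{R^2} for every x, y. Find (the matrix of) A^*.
A^* = A^T =
[[-2, 3, -1],
 [-1, 3, 0]]

For real matrices with standard dot products, the defining identity <Ax, y> = <x, A^* y> gives (Ax)^T y = x^T (A^*) y, i.e. x^T A^T y = x^T (A^*) y. Since this holds for all x, y, we must have A^* = A^T. Therefore
A^* =
[[-2, 3, -1],
 [-1, 3, 0]].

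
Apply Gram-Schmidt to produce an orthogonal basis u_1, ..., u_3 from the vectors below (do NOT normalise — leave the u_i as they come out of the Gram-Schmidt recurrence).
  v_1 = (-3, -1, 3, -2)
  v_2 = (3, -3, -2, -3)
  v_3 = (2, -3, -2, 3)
Orthogonal basis:
  u_1 = (-3, -1, 3, -2)
  u_2 = (51/23, -75/23, -28/23, -81/23)
  u_3 = (-281/677, -2016/677, 141/677, 1641/677)

Apply the Gram-Schmidt recurrence
  u_1 = v_1
  u_i = v_i − Σ_{j<i} ((v_i · u_j) / (u_j · u_j)) · u_j.

Step by step this gives:
  u_1 = (-3, -1, 3, -2)
  u_2 = (51/23, -75/23, -28/23, -81/23)
  u_3 = (-281/677, -2016/677, 141/677, 1641/677)

Orthogonality check:
  u_2 · u_1 = 0 (should be 0)
  u_3 · u_1 = 0 (should be 0)
  u_3 · u_2 = 0 (should be 0)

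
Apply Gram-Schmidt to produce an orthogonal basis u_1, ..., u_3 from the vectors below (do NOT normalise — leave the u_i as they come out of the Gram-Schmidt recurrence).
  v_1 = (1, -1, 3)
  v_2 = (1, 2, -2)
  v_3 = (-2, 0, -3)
Orthogonal basis:
  u_1 = (1, -1, 3)
  u_2 = (18/11, 15/11, -1/11)
  u_3 = (2/25, -1/10, -3/50)

Apply the Gram-Schmidt recurrence
  u_1 = v_1
  u_i = v_i − Σ_{j<i} ((v_i · u_j) / (u_j · u_j)) · u_j.

Step by step this gives:
  u_1 = (1, -1, 3)
  u_2 = (18/11, 15/11, -1/11)
  u_3 = (2/25, -1/10, -3/50)

Orthogonality check:
  u_2 · u_1 = 0 (should be 0)
  u_3 · u_1 = 0 (should be 0)
  u_3 · u_2 = 0 (should be 0)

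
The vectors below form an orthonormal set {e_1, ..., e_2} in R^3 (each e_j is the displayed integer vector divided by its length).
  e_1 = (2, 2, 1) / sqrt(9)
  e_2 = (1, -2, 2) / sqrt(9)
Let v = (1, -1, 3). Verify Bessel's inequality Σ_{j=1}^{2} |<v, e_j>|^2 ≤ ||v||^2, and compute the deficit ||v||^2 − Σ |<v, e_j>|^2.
Σ |<v, e_j>|^2 = 10; ||v||^2 = 11; deficit = 1

Write each e_j = u_j / sqrt(<u_j, u_j>) where u_j is the displayed integer vector. Then <v, e_j> = <v, u_j> / sqrt(<u_j, u_j>), so |<v, e_j>|^2 = <v, u_j>^2 / <u_j, u_j>.
Coefficients: <v, e_1> = 3/sqrt(9), <v, e_2> = 9/sqrt(9).
Square and sum: Σ |<v, e_j>|^2 = 10.
Compute ||v||^2 = v·v = 11.
Deficit = 11 − 10 = 1 ≥ 0, confirming Bessel's inequality. (The deficit equals ||v − Σ <v,e_j> e_j||^2, the squared distance from v to span{e_j}.)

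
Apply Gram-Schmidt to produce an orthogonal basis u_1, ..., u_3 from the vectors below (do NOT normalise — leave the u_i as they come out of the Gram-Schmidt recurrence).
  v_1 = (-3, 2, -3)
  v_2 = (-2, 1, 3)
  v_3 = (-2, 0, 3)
Orthogonal basis:
  u_1 = (-3, 2, -3)
  u_2 = (-47/22, 12/11, 63/22)
  u_3 = (-135/307, -225/307, -15/307)

Apply the Gram-Schmidt recurrence
  u_1 = v_1
  u_i = v_i − Σ_{j<i} ((v_i · u_j) / (u_j · u_j)) · u_j.

Step by step this gives:
  u_1 = (-3, 2, -3)
  u_2 = (-47/22, 12/11, 63/22)
  u_3 = (-135/307, -225/307, -15/307)

Orthogonality check:
  u_2 · u_1 = 0 (should be 0)
  u_3 · u_1 = 0 (should be 0)
  u_3 · u_2 = 0 (should be 0)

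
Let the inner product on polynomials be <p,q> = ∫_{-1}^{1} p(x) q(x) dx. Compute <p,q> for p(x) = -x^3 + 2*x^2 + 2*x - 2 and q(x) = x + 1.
<p,q> = -26/15

Expand the product: p(x)·q(x) = -x^4 + x^3 + 4*x^2 - 2.
∫_{-1}^{1} of each monomial x^k gives [2/(k+1) if k even, 0 if k odd]. Integrating term-by-term (or equivalently evaluating the antiderivative F(x) = -x^5/5 + x^4/4 + 4*x^3/3 - 2*x at the endpoints):
  F(1) − F(−1) = -37/60 − (67/60) = -26/15.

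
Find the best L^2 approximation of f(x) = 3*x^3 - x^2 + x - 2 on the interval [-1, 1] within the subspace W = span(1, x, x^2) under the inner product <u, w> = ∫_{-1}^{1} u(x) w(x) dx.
g(x) = -x^2 + 14*x/5 - 2

The best approximation g ∈ W is the orthogonal projection of f onto W. Writing g = a_0 + a_1 x + a_2 x^2, the coefficients solve the normal equations G · a = b where
  G_{ij} = <φ_i, φ_j> and b_i = <f, φ_i>, with φ_0 = 1, φ_1 = x, φ_2 = x^2.
G =
  [2, 0, 2/3]
  [0, 2/3, 0]
  [2/3, 0, 2/5],
b = (-14/3, 28/15, -26/15).
Solving gives a_0 = -2, a_1 = 14/5, a_2 = -1, so
  g(x) = -x^2 + 14*x/5 - 2.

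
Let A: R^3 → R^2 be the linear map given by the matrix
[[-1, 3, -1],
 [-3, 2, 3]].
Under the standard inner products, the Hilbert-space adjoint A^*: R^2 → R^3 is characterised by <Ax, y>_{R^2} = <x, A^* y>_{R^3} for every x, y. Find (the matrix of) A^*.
A^* = A^T =
[[-1, -3],
 [3, 2],
 [-1, 3]]

For real matrices with standard dot products, the defining identity <Ax, y> = <x, A^* y> gives (Ax)^T y = x^T (A^*) y, i.e. x^T A^T y = x^T (A^*) y. Since this holds for all x, y, we must have A^* = A^T. Therefore
A^* =
[[-1, -3],
 [3, 2],
 [-1, 3]].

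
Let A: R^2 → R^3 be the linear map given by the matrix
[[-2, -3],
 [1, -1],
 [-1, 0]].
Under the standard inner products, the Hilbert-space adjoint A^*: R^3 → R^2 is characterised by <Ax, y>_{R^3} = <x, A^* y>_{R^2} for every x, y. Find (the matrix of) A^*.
A^* = A^T =
[[-2, 1, -1],
 [-3, -1, 0]]

For real matrices with standard dot products, the defining identity <Ax, y> = <x, A^* y> gives (Ax)^T y = x^T (A^*) y, i.e. x^T A^T y = x^T (A^*) y. Since this holds for all x, y, we must have A^* = A^T. Therefore
A^* =
[[-2, 1, -1],
 [-3, -1, 0]].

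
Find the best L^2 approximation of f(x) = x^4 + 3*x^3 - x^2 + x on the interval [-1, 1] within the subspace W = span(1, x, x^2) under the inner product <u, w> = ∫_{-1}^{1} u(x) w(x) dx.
g(x) = -x^2/7 + 14*x/5 - 3/35

The best approximation g ∈ W is the orthogonal projection of f onto W. Writing g = a_0 + a_1 x + a_2 x^2, the coefficients solve the normal equations G · a = b where
  G_{ij} = <φ_i, φ_j> and b_i = <f, φ_i>, with φ_0 = 1, φ_1 = x, φ_2 = x^2.
G =
  [2, 0, 2/3]
  [0, 2/3, 0]
  [2/3, 0, 2/5],
b = (-4/15, 28/15, -4/35).
Solving gives a_0 = -3/35, a_1 = 14/5, a_2 = -1/7, so
  g(x) = -x^2/7 + 14*x/5 - 3/35.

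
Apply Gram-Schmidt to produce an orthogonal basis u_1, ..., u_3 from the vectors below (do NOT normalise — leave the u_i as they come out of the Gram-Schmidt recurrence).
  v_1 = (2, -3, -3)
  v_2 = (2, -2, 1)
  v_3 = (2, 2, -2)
Orthogonal basis:
  u_1 = (2, -3, -3)
  u_2 = (15/11, -23/22, 43/22)
  u_3 = (342/149, 304/149, -76/149)

Apply the Gram-Schmidt recurrence
  u_1 = v_1
  u_i = v_i − Σ_{j<i} ((v_i · u_j) / (u_j · u_j)) · u_j.

Step by step this gives:
  u_1 = (2, -3, -3)
  u_2 = (15/11, -23/22, 43/22)
  u_3 = (342/149, 304/149, -76/149)

Orthogonality check:
  u_2 · u_1 = 0 (should be 0)
  u_3 · u_1 = 0 (should be 0)
  u_3 · u_2 = 0 (should be 0)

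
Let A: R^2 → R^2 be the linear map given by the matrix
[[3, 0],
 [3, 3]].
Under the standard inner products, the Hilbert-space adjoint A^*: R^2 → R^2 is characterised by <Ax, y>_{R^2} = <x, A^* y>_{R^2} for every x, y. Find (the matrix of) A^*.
A^* = A^T =
[[3, 3],
 [0, 3]]

For real matrices with standard dot products, the defining identity <Ax, y> = <x, A^* y> gives (Ax)^T y = x^T (A^*) y, i.e. x^T A^T y = x^T (A^*) y. Since this holds for all x, y, we must have A^* = A^T. Therefore
A^* =
[[3, 3],
 [0, 3]].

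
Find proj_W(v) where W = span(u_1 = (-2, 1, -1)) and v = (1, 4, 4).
proj_W(v) = (2/3, -1/3, 1/3)

Set up U = [u_1 | ... | u_1] ∈ R^(3×1). The projector onto W = col(U) is P = U (U^T U)^(-1) U^T.
Compute U^T U =
  [6],
and U^T v = (-2).
Solve U^T U · c = U^T v for the coefficients: c = (-1/3). The projection is proj_W(v) = U c.
Check: (v - proj_W(v)) · u_1 = 0  (should be 0).
Result: proj_W(v) = (2/3, -1/3, 1/3).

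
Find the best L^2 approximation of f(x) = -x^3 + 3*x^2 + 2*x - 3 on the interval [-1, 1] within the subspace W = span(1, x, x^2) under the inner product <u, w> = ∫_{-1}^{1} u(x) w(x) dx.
g(x) = 3*x^2 + 7*x/5 - 3

The best approximation g ∈ W is the orthogonal projection of f onto W. Writing g = a_0 + a_1 x + a_2 x^2, the coefficients solve the normal equations G · a = b where
  G_{ij} = <φ_i, φ_j> and b_i = <f, φ_i>, with φ_0 = 1, φ_1 = x, φ_2 = x^2.
G =
  [2, 0, 2/3]
  [0, 2/3, 0]
  [2/3, 0, 2/5],
b = (-4, 14/15, -4/5).
Solving gives a_0 = -3, a_1 = 7/5, a_2 = 3, so
  g(x) = 3*x^2 + 7*x/5 - 3.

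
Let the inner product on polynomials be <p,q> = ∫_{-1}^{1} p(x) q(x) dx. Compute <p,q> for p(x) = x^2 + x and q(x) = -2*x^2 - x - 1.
<p,q> = -32/15

Expand the product: p(x)·q(x) = -2*x^4 - 3*x^3 - 2*x^2 - x.
∫_{-1}^{1} of each monomial x^k gives [2/(k+1) if k even, 0 if k odd]. Integrating term-by-term (or equivalently evaluating the antiderivative F(x) = -2*x^5/5 - 3*x^4/4 - 2*x^3/3 - x^2/2 at the endpoints):
  F(1) − F(−1) = -139/60 − (-11/60) = -32/15.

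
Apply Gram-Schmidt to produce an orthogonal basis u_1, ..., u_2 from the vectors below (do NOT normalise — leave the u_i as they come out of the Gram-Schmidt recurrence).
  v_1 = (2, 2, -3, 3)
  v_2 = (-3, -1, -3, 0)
Orthogonal basis:
  u_1 = (2, 2, -3, 3)
  u_2 = (-40/13, -14/13, -75/26, -3/26)

Apply the Gram-Schmidt recurrence
  u_1 = v_1
  u_i = v_i − Σ_{j<i} ((v_i · u_j) / (u_j · u_j)) · u_j.

Step by step this gives:
  u_1 = (2, 2, -3, 3)
  u_2 = (-40/13, -14/13, -75/26, -3/26)

Orthogonality check:
  u_2 · u_1 = 0 (should be 0)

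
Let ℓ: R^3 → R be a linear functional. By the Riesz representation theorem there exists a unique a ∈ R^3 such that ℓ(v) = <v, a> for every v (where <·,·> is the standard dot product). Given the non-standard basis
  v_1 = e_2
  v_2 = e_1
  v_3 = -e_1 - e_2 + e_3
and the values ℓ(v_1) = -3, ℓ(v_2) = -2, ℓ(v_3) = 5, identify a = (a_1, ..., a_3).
a = (-2, -3, 0)

Write a = (a_1, ..., a_3) in the standard basis. For each basis vector v_i, ℓ(v_i) = <v_i, a> is a linear equation in the a_j's. Collect the n equations into a matrix system V a = ℓ, where row i of V is v_i (expressed in the standard basis). Since V is invertible (lower-triangular with 1s on the diagonal, up to permutation), solve by back-substitution:
  V =
[[0, 1, 0],
 [1, 0, 0],
 [-1, -1, 1]]
  V a = (-3, -2, 5)
Solving gives a = (-2, -3, 0).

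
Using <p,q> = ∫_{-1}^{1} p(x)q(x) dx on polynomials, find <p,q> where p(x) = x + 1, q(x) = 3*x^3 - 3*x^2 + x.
<p,q> = -2/15

Expand the product: p(x)·q(x) = 3*x^4 - 2*x^2 + x.
∫_{-1}^{1} of each monomial x^k gives [2/(k+1) if k even, 0 if k odd]. Integrating term-by-term (or equivalently evaluating the antiderivative F(x) = 3*x^5/5 - 2*x^3/3 + x^2/2 at the endpoints):
  F(1) − F(−1) = 13/30 − (17/30) = -2/15.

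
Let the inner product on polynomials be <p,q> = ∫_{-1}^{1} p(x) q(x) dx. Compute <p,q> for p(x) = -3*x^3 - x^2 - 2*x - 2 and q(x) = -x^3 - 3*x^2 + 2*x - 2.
<p,q> = 1168/105

Expand the product: p(x)·q(x) = 3*x^6 + 10*x^5 - x^4 + 12*x^3 + 4*x^2 + 4.
∫_{-1}^{1} of each monomial x^k gives [2/(k+1) if k even, 0 if k odd]. Integrating term-by-term (or equivalently evaluating the antiderivative F(x) = 3*x^7/7 + 5*x^6/3 - x^5/5 + 3*x^4 + 4*x^3/3 + 4*x at the endpoints):
  F(1) − F(−1) = 358/35 − (-94/105) = 1168/105.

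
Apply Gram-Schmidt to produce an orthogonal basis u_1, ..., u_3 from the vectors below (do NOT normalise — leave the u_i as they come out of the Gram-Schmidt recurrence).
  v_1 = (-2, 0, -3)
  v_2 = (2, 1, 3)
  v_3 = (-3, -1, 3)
Orthogonal basis:
  u_1 = (-2, 0, -3)
  u_2 = (0, 1, 0)
  u_3 = (-45/13, 0, 30/13)

Apply the Gram-Schmidt recurrence
  u_1 = v_1
  u_i = v_i − Σ_{j<i} ((v_i · u_j) / (u_j · u_j)) · u_j.

Step by step this gives:
  u_1 = (-2, 0, -3)
  u_2 = (0, 1, 0)
  u_3 = (-45/13, 0, 30/13)

Orthogonality check:
  u_2 · u_1 = 0 (should be 0)
  u_3 · u_1 = 0 (should be 0)
  u_3 · u_2 = 0 (should be 0)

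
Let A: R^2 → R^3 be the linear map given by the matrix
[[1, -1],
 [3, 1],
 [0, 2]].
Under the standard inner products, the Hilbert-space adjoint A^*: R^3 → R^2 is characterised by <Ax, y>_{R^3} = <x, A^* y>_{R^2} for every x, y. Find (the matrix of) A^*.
A^* = A^T =
[[1, 3, 0],
 [-1, 1, 2]]

For real matrices with standard dot products, the defining identity <Ax, y> = <x, A^* y> gives (Ax)^T y = x^T (A^*) y, i.e. x^T A^T y = x^T (A^*) y. Since this holds for all x, y, we must have A^* = A^T. Therefore
A^* =
[[1, 3, 0],
 [-1, 1, 2]].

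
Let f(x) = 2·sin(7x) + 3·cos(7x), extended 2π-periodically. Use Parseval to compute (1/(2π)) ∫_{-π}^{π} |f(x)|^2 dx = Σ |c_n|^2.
Σ |c_n|^2 = 13/2

Expand |f|^2 and use orthogonality of {sin(nx), cos(mx)} on [-π, π]:
  ∫_{-π}^{π} sin(nx)^2 dx = π, ∫ cos(mx)^2 dx = π, and cross terms integrate to 0.
So ∫_{-π}^{π} f(x)^2 dx = 2^2 · π + 3^2 · π = (4 + 9)π.
Divide by 2π: (4 + 9)/2 = 13/2.
By Parseval, this equals Σ |c_n|^2.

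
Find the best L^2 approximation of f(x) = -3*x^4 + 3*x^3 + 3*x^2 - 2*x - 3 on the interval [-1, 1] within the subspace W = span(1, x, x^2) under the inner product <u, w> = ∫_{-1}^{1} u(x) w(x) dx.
g(x) = 3*x^2/7 - x/5 - 96/35

The best approximation g ∈ W is the orthogonal projection of f onto W. Writing g = a_0 + a_1 x + a_2 x^2, the coefficients solve the normal equations G · a = b where
  G_{ij} = <φ_i, φ_j> and b_i = <f, φ_i>, with φ_0 = 1, φ_1 = x, φ_2 = x^2.
G =
  [2, 0, 2/3]
  [0, 2/3, 0]
  [2/3, 0, 2/5],
b = (-26/5, -2/15, -58/35).
Solving gives a_0 = -96/35, a_1 = -1/5, a_2 = 3/7, so
  g(x) = 3*x^2/7 - x/5 - 96/35.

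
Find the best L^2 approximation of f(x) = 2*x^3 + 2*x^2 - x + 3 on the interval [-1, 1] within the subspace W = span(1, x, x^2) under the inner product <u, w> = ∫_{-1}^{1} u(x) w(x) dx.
g(x) = 2*x^2 + x/5 + 3

The best approximation g ∈ W is the orthogonal projection of f onto W. Writing g = a_0 + a_1 x + a_2 x^2, the coefficients solve the normal equations G · a = b where
  G_{ij} = <φ_i, φ_j> and b_i = <f, φ_i>, with φ_0 = 1, φ_1 = x, φ_2 = x^2.
G =
  [2, 0, 2/3]
  [0, 2/3, 0]
  [2/3, 0, 2/5],
b = (22/3, 2/15, 14/5).
Solving gives a_0 = 3, a_1 = 1/5, a_2 = 2, so
  g(x) = 2*x^2 + x/5 + 3.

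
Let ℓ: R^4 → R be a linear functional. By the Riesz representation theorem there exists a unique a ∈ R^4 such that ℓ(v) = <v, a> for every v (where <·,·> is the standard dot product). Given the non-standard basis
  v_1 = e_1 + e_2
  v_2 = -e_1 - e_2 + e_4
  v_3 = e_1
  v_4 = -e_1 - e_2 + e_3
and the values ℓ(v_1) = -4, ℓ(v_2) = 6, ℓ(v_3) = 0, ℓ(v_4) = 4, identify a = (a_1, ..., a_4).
a = (0, -4, 0, 2)

Write a = (a_1, ..., a_4) in the standard basis. For each basis vector v_i, ℓ(v_i) = <v_i, a> is a linear equation in the a_j's. Collect the n equations into a matrix system V a = ℓ, where row i of V is v_i (expressed in the standard basis). Since V is invertible (lower-triangular with 1s on the diagonal, up to permutation), solve by back-substitution:
  V =
[[1, 1, 0, 0],
 [-1, -1, 0, 1],
 [1, 0, 0, 0],
 [-1, -1, 1, 0]]
  V a = (-4, 6, 0, 4)
Solving gives a = (0, -4, 0, 2).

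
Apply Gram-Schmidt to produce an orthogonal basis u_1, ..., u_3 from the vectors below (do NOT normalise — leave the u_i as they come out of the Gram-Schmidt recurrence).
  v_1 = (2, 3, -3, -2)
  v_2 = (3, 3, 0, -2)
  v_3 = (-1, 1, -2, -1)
Orthogonal basis:
  u_1 = (2, 3, -3, -2)
  u_2 = (20/13, 21/26, 57/26, -7/13)
  u_3 = (-174/211, 88/211, 58/211, -129/211)

Apply the Gram-Schmidt recurrence
  u_1 = v_1
  u_i = v_i − Σ_{j<i} ((v_i · u_j) / (u_j · u_j)) · u_j.

Step by step this gives:
  u_1 = (2, 3, -3, -2)
  u_2 = (20/13, 21/26, 57/26, -7/13)
  u_3 = (-174/211, 88/211, 58/211, -129/211)

Orthogonality check:
  u_2 · u_1 = 0 (should be 0)
  u_3 · u_1 = 0 (should be 0)
  u_3 · u_2 = 0 (should be 0)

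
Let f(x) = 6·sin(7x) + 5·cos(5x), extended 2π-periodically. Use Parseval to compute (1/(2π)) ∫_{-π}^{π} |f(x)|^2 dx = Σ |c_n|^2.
Σ |c_n|^2 = 61/2

Expand |f|^2 and use orthogonality of {sin(nx), cos(mx)} on [-π, π]:
  ∫_{-π}^{π} sin(nx)^2 dx = π, ∫ cos(mx)^2 dx = π, and cross terms integrate to 0.
So ∫_{-π}^{π} f(x)^2 dx = 6^2 · π + 5^2 · π = (36 + 25)π.
Divide by 2π: (36 + 25)/2 = 61/2.
By Parseval, this equals Σ |c_n|^2.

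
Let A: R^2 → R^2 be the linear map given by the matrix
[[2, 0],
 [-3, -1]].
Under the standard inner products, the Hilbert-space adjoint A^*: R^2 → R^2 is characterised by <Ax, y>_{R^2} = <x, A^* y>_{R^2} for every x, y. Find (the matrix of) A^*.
A^* = A^T =
[[2, -3],
 [0, -1]]

For real matrices with standard dot products, the defining identity <Ax, y> = <x, A^* y> gives (Ax)^T y = x^T (A^*) y, i.e. x^T A^T y = x^T (A^*) y. Since this holds for all x, y, we must have A^* = A^T. Therefore
A^* =
[[2, -3],
 [0, -1]].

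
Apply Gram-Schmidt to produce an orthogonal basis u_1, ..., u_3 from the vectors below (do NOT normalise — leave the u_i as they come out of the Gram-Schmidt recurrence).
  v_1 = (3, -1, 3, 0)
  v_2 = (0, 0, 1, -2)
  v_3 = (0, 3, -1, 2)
Orthogonal basis:
  u_1 = (3, -1, 3, 0)
  u_2 = (-9/19, 3/19, 10/19, -2)
  u_3 = (45/86, 243/86, 18/43, 9/43)

Apply the Gram-Schmidt recurrence
  u_1 = v_1
  u_i = v_i − Σ_{j<i} ((v_i · u_j) / (u_j · u_j)) · u_j.

Step by step this gives:
  u_1 = (3, -1, 3, 0)
  u_2 = (-9/19, 3/19, 10/19, -2)
  u_3 = (45/86, 243/86, 18/43, 9/43)

Orthogonality check:
  u_2 · u_1 = 0 (should be 0)
  u_3 · u_1 = 0 (should be 0)
  u_3 · u_2 = 0 (should be 0)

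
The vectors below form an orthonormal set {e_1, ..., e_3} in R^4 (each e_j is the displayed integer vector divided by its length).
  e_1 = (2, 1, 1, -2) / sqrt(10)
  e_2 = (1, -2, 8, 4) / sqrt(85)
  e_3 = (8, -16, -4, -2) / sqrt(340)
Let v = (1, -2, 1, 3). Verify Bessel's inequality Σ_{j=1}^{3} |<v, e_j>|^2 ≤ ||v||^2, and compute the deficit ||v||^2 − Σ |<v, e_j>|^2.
Σ |<v, e_j>|^2 = 25/2; ||v||^2 = 15; deficit = 5/2

Write each e_j = u_j / sqrt(<u_j, u_j>) where u_j is the displayed integer vector. Then <v, e_j> = <v, u_j> / sqrt(<u_j, u_j>), so |<v, e_j>|^2 = <v, u_j>^2 / <u_j, u_j>.
Coefficients: <v, e_1> = -5/sqrt(10), <v, e_2> = 25/sqrt(85), <v, e_3> = 30/sqrt(340).
Square and sum: Σ |<v, e_j>|^2 = 25/2.
Compute ||v||^2 = v·v = 15.
Deficit = 15 − 25/2 = 5/2 ≥ 0, confirming Bessel's inequality. (The deficit equals ||v − Σ <v,e_j> e_j||^2, the squared distance from v to span{e_j}.)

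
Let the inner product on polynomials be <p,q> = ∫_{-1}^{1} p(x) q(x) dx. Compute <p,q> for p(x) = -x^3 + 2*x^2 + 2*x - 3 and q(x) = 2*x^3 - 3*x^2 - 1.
<p,q> = 976/105

Expand the product: p(x)·q(x) = -2*x^6 + 7*x^5 - 2*x^4 - 11*x^3 + 7*x^2 - 2*x + 3.
∫_{-1}^{1} of each monomial x^k gives [2/(k+1) if k even, 0 if k odd]. Integrating term-by-term (or equivalently evaluating the antiderivative F(x) = -2*x^7/7 + 7*x^6/6 - 2*x^5/5 - 11*x^4/4 + 7*x^3/3 - x^2 + 3*x at the endpoints):
  F(1) − F(−1) = 289/140 − (-3037/420) = 976/105.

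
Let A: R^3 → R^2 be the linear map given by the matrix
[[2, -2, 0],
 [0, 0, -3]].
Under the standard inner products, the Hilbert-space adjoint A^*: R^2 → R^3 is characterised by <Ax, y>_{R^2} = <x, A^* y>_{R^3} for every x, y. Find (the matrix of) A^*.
A^* = A^T =
[[2, 0],
 [-2, 0],
 [0, -3]]

For real matrices with standard dot products, the defining identity <Ax, y> = <x, A^* y> gives (Ax)^T y = x^T (A^*) y, i.e. x^T A^T y = x^T (A^*) y. Since this holds for all x, y, we must have A^* = A^T. Therefore
A^* =
[[2, 0],
 [-2, 0],
 [0, -3]].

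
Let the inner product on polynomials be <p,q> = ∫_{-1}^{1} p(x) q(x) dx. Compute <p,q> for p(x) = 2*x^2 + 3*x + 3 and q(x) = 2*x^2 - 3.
<p,q> = -82/5

Expand the product: p(x)·q(x) = 4*x^4 + 6*x^3 - 9*x - 9.
∫_{-1}^{1} of each monomial x^k gives [2/(k+1) if k even, 0 if k odd]. Integrating term-by-term (or equivalently evaluating the antiderivative F(x) = 4*x^5/5 + 3*x^4/2 - 9*x^2/2 - 9*x at the endpoints):
  F(1) − F(−1) = -56/5 − (26/5) = -82/5.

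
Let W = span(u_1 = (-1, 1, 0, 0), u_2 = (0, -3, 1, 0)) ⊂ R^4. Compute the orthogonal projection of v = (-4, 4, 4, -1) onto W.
proj_W(v) = (-56/11, 32/11, 8/11, 0)

Set up U = [u_1 | ... | u_2] ∈ R^(4×2). The projector onto W = col(U) is P = U (U^T U)^(-1) U^T.
Compute U^T U =
  [2, -3]
  [-3, 10],
and U^T v = (8, -8).
Solve U^T U · c = U^T v for the coefficients: c = (56/11, 8/11). The projection is proj_W(v) = U c.
Check: (v - proj_W(v)) · u_1 = 0  (should be 0).
Check: (v - proj_W(v)) · u_2 = 0  (should be 0).
Result: proj_W(v) = (-56/11, 32/11, 8/11, 0).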